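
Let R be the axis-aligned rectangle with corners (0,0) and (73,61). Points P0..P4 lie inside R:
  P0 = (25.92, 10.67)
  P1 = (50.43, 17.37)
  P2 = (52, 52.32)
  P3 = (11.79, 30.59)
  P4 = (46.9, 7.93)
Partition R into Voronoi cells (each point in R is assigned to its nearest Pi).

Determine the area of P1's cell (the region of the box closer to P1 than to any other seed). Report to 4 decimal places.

Area of P1's cell: 912.1862

1. box [0,73]×[0,61]: [(0, 0) (73, 0) (73, 61) (0, 61)]
2. ⊥bis P1·P0 via (38.175,14.02): [(42.0075, 0) (73, 0) (73, 61) (25.3326, 61)]  |A|=2399.1261
3. ⊥bis P1·P2 via (51.215,34.845): [(32.2494, 35.697) (42.0075, 0) (73, 0) (73, 33.8664)]  |A|=1243.2067
4. ⊥bis P1·P3 via (31.11,23.98): [(35.0753, 35.57) (33.5238, 31.0351) (42.0075, 0) (73, 0) (73, 33.8664)]  |A|=1236.7006
5. ⊥bis P1·P4 via (48.665,12.65): [(35.0753, 35.57) (33.5238, 31.0351) (37.3978, 16.8633) (73, 3.5502) (73, 33.8664)]  |A|=912.1862
6. canonical 5-gon: [(35.0753, 35.57) (33.5238, 31.0351) (37.3978, 16.8633) (73, 3.5502) (73, 33.8664)]
7. shoelace: 912.1862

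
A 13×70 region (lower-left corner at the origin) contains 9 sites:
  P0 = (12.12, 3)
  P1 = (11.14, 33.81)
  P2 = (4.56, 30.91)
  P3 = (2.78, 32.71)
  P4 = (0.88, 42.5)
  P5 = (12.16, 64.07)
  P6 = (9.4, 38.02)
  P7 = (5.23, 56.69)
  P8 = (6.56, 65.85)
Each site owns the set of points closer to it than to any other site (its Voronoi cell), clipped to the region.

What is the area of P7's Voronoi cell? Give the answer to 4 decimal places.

Area of P7's cell: 150.7015

1. box [0,13]×[0,70]: [(0, 0) (13, 0) (13, 70) (0, 70)]
2. ⊥bis P7·P0 via (8.675,29.845): [(0, 28.7317) (13, 30.4) (13, 70) (0, 70)]  |A|=525.6435
3. ⊥bis P7·P1 via (8.185,45.25): [(0, 43.1358) (13, 46.4937) (13, 70) (0, 70)]  |A|=327.4082
4. ⊥bis P7·P2 via (4.895,43.8): [(0, 43.9272) (2.7839, 43.8549) (13, 46.4937) (13, 70) (0, 70)]  |A|=326.3065
5. ⊥bis P7·P3 via (4.005,44.7): [(0, 45.1092) (5.4745, 44.5499) (13, 46.4937) (13, 70) (0, 70)]  |A|=322.0065
6. ⊥bis P7·P4 via (3.055,49.595): [(0, 50.5315) (13, 46.5463) (13, 70) (0, 70)]  |A|=278.994
7. ⊥bis P7·P5 via (8.695,60.38): [(0, 68.5448) (0, 50.5315) (13, 46.5463) (13, 56.3375)]  |A|=180.7291
8. ⊥bis P7·P6 via (7.315,47.355): [(0, 68.5448) (0, 50.5315) (9.0777, 47.7487) (13, 48.6248) (13, 56.3375)]  |A|=176.653
9. ⊥bis P7·P8 via (5.895,61.27): [(8.086, 60.9519) (0, 62.1259) (0, 50.5315) (9.0777, 47.7487) (13, 48.6248) (13, 56.3375)]  |A|=150.7015
10. canonical 6-gon: [(8.086, 60.9519) (0, 62.1259) (0, 50.5315) (9.0777, 47.7487) (13, 48.6248) (13, 56.3375)]
11. shoelace: 150.7015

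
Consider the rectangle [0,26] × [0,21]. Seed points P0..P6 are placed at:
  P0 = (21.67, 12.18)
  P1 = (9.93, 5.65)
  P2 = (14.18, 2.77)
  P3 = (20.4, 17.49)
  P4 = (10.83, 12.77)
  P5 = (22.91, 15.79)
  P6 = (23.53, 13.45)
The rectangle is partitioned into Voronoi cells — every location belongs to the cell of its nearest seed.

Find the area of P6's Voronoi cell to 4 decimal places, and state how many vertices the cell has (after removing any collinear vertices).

Area of P6's cell: 16.3534 (3 vertices)

1. box [0,26]×[0,21]: [(0, 0) (26, 0) (26, 21) (0, 21)]
2. ⊥bis P6·P0 via (22.6,12.815): [(26, 7.8355) (26, 21) (17.0113, 21)]  |A|=59.1659
3. ⊥bis P6·P1 via (16.73,9.55): [(26, 7.8355) (26, 21) (17.0113, 21)]  |A|=59.1659
4. ⊥bis P6·P2 via (18.855,8.11): [(26, 7.8355) (26, 21) (17.0113, 21)]  |A|=59.1659
5. ⊥bis P6·P3 via (21.965,15.47): [(21.1947, 14.8732) (26, 7.8355) (26, 18.5961)]  |A|=25.8542
6. ⊥bis P6·P4 via (17.18,13.11): [(21.1947, 14.8732) (26, 7.8355) (26, 18.5961)]  |A|=25.8542
7. ⊥bis P6·P5 via (23.22,14.62): [(21.6513, 14.2044) (26, 7.8355) (26, 15.3566)]  |A|=16.3534
8. canonical 3-gon: [(21.6513, 14.2044) (26, 7.8355) (26, 15.3566)]
9. shoelace: 16.3534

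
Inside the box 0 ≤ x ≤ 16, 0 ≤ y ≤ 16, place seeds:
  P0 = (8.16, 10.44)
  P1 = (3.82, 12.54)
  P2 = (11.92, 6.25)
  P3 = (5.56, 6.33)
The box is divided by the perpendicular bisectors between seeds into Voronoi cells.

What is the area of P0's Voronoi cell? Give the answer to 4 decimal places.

1. box [0,16]×[0,16]: [(0, 0) (16, 0) (16, 16) (0, 16)]
2. ⊥bis P0·P1 via (5.99,11.49): [(0.4303, 0) (16, 0) (16, 16) (8.1723, 16)]  |A|=187.1794
3. ⊥bis P0·P2 via (10.04,8.345): [(0.4303, 0) (0.7407, 0) (16, 13.6934) (16, 16) (8.1723, 16)]  |A|=82.7035
4. ⊥bis P0·P3 via (6.86,8.385): [(5.0436, 9.5341) (8.7513, 7.1886) (16, 13.6934) (16, 16) (8.1723, 16)]  |A|=58.5031
5. canonical 5-gon: [(5.0436, 9.5341) (8.7513, 7.1886) (16, 13.6934) (16, 16) (8.1723, 16)]
6. shoelace: 58.5031

Area of P0's cell: 58.5031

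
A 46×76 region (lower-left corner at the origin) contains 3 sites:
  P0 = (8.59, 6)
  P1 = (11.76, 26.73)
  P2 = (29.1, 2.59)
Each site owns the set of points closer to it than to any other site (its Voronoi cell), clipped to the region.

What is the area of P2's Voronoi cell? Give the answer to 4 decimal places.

Area of P2's cell: 625.5115

1. box [0,46]×[0,76]: [(0, 0) (46, 0) (46, 76) (0, 76)]
2. ⊥bis P2·P0 via (18.845,4.295): [(18.1309, 0) (46, 0) (46, 76) (30.7667, 76)]  |A|=1637.8908
3. ⊥bis P2·P1 via (20.43,14.66): [(20.587, 14.7728) (18.1309, 0) (46, 0) (46, 33.0272)]  |A|=625.5115
4. canonical 4-gon: [(20.587, 14.7728) (18.1309, 0) (46, 0) (46, 33.0272)]
5. shoelace: 625.5115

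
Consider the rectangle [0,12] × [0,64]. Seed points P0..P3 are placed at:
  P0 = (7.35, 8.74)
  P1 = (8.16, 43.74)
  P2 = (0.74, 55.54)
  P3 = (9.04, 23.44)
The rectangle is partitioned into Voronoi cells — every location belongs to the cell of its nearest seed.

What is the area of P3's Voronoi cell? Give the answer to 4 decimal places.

1. box [0,12]×[0,64]: [(0, 0) (12, 0) (12, 64) (0, 64)]
2. ⊥bis P3·P0 via (8.195,16.09): [(0, 17.0321) (12, 15.6526) (12, 64) (0, 64)]  |A|=571.8918
3. ⊥bis P3·P1 via (8.6,33.59): [(0, 33.2172) (0, 17.0321) (12, 15.6526) (12, 33.7374)]  |A|=205.6193
4. ⊥bis P3·P2 via (4.89,39.49): [(0, 33.2172) (0, 17.0321) (12, 15.6526) (12, 33.7374)]  |A|=205.6193
5. canonical 4-gon: [(0, 33.2172) (0, 17.0321) (12, 15.6526) (12, 33.7374)]
6. shoelace: 205.6193

Area of P3's cell: 205.6193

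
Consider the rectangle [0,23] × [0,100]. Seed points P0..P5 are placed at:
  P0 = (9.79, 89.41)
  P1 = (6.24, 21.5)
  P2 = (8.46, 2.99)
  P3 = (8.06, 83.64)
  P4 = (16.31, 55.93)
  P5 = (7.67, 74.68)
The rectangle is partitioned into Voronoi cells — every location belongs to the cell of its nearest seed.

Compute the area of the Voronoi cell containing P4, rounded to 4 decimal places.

1. box [0,23]×[0,100]: [(0, 0) (23, 0) (23, 100) (0, 100)]
2. ⊥bis P4·P0 via (13.05,72.67): [(0, 70.1286) (0, 0) (23, 0) (23, 74.6077)]  |A|=1664.4674
3. ⊥bis P4·P1 via (11.275,38.715): [(0, 70.1286) (0, 42.0127) (23, 35.2857) (23, 74.6077)]  |A|=775.536
4. ⊥bis P4·P2 via (12.385,29.46): [(0, 70.1286) (0, 42.0127) (23, 35.2857) (23, 74.6077)]  |A|=775.536
5. ⊥bis P4·P3 via (12.185,69.785): [(0, 66.1572) (0, 42.0127) (23, 35.2857) (23, 73.0049)]  |A|=711.4329
6. ⊥bis P4·P5 via (11.99,65.305): [(0, 59.78) (0, 42.0127) (23, 35.2857) (23, 70.3784)]  |A|=607.8904
7. canonical 4-gon: [(0, 59.78) (0, 42.0127) (23, 35.2857) (23, 70.3784)]
8. shoelace: 607.8904

Area of P4's cell: 607.8904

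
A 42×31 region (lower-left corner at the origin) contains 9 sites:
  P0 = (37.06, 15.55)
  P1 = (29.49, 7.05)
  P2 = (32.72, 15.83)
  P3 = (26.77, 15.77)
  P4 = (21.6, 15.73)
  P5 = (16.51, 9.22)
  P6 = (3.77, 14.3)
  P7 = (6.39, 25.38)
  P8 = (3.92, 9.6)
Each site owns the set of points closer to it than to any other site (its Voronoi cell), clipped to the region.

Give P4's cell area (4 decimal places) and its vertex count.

1. box [0,42]×[0,31]: [(0, 0) (42, 0) (42, 31) (0, 31)]
2. ⊥bis P4·P0 via (29.33,15.64): [(0, 0) (29.1479, 0) (29.5088, 31) (0, 31)]  |A|=909.1795
3. ⊥bis P4·P1 via (25.545,11.39): [(0, 0) (13.0146, 0) (29.3205, 14.8219) (29.5088, 31) (0, 31)]  |A|=789.6164
4. ⊥bis P4·P2 via (27.16,15.78): [(0, 0) (13.0146, 0) (27.1861, 12.8817) (27.0231, 31) (0, 31)]  |A|=750.0153
5. ⊥bis P4·P3 via (24.185,15.75): [(0, 0) (13.0146, 0) (24.228, 10.1929) (24.067, 31) (0, 31)]  |A|=692.2445
6. ⊥bis P4·P5 via (19.055,12.475): [(0, 27.3736) (23.1856, 9.2454) (24.228, 10.1929) (24.067, 31) (0, 31)]  |A|=314.7452
7. ⊥bis P4·P6 via (12.685,15.015): [(12.4762, 17.6188) (23.1856, 9.2454) (24.228, 10.1929) (24.067, 31) (11.403, 31)]  |A|=215.8308
8. ⊥bis P4·P7 via (13.995,20.555): [(12.4376, 18.1002) (12.4762, 17.6188) (23.1856, 9.2454) (24.228, 10.1929) (24.067, 31) (20.6218, 31)]  |A|=156.3701
9. ⊥bis P4·P8 via (12.76,12.665): [(12.4376, 18.1002) (12.4762, 17.6188) (23.1856, 9.2454) (24.228, 10.1929) (24.067, 31) (20.6218, 31)]  |A|=156.3701
10. canonical 6-gon: [(12.4376, 18.1002) (12.4762, 17.6188) (23.1856, 9.2454) (24.228, 10.1929) (24.067, 31) (20.6218, 31)]
11. shoelace: 156.3701

Area of P4's cell: 156.3701 (6 vertices)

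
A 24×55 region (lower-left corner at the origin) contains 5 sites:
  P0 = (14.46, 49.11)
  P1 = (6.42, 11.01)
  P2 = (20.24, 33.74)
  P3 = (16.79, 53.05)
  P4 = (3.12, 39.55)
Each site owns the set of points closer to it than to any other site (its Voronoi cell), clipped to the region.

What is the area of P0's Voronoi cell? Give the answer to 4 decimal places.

Area of P0's cell: 181.3375

1. box [0,24]×[0,55]: [(0, 0) (24, 0) (24, 55) (0, 55)]
2. ⊥bis P0·P1 via (10.44,30.06): [(0, 32.2631) (24, 27.1985) (24, 55) (0, 55)]  |A|=606.4607
3. ⊥bis P0·P2 via (17.35,41.425): [(0, 34.9004) (24, 43.9258) (24, 55) (0, 55)]  |A|=374.0858
4. ⊥bis P0·P3 via (15.625,51.08): [(0, 34.9004) (24, 43.9258) (24, 46.1273) (8.9963, 55) (0, 55)]  |A|=307.524
5. ⊥bis P0·P4 via (8.79,44.33): [(0, 54.7566) (12.71, 39.6801) (24, 43.9258) (24, 46.1273) (8.9963, 55) (0, 55)]  |A|=181.3375
6. canonical 6-gon: [(0, 54.7566) (12.71, 39.6801) (24, 43.9258) (24, 46.1273) (8.9963, 55) (0, 55)]
7. shoelace: 181.3375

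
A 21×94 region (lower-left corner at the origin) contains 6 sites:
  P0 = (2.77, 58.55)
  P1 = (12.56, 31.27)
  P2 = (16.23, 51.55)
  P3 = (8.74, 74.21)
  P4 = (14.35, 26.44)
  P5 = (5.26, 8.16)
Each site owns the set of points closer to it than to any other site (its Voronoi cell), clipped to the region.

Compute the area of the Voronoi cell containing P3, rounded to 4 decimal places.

Area of P3's cell: 599.5467

1. box [0,21]×[0,94]: [(0, 0) (21, 0) (21, 94) (0, 94)]
2. ⊥bis P3·P0 via (5.755,66.38): [(0, 68.574) (21, 60.5682) (21, 94) (0, 94)]  |A|=618.0073
3. ⊥bis P3·P1 via (10.65,52.74): [(0, 68.574) (21, 60.5682) (21, 94) (0, 94)]  |A|=618.0073
4. ⊥bis P3·P2 via (12.485,62.88): [(0, 68.574) (13.7977, 63.3139) (21, 65.6945) (21, 94) (0, 94)]  |A|=599.5467
5. ⊥bis P3·P4 via (11.545,50.325): [(0, 68.574) (13.7977, 63.3139) (21, 65.6945) (21, 94) (0, 94)]  |A|=599.5467
6. ⊥bis P3·P5 via (7,41.185): [(0, 68.574) (13.7977, 63.3139) (21, 65.6945) (21, 94) (0, 94)]  |A|=599.5467
7. canonical 5-gon: [(0, 68.574) (13.7977, 63.3139) (21, 65.6945) (21, 94) (0, 94)]
8. shoelace: 599.5467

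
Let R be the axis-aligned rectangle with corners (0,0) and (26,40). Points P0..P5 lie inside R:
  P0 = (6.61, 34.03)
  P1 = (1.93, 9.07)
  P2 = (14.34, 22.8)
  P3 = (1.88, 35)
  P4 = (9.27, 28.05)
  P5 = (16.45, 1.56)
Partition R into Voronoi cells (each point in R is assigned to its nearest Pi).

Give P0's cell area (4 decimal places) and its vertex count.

Area of P0's cell: 125.2896 (5 vertices)

1. box [0,26]×[0,40]: [(0, 0) (26, 0) (26, 40) (0, 40)]
2. ⊥bis P0·P1 via (4.27,21.55): [(0, 22.3506) (26, 17.4756) (26, 40) (0, 40)]  |A|=522.2588
3. ⊥bis P0·P2 via (10.475,28.415): [(0, 22.3506) (1.3084, 22.1053) (26, 39.1014) (26, 40) (0, 40)]  |A|=255.2712
4. ⊥bis P0·P3 via (4.245,34.515): [(1.7645, 22.4192) (26, 39.1014) (26, 40) (5.3698, 40)]  |A|=192.236
5. ⊥bis P0·P4 via (7.94,31.04): [(3.0899, 28.8826) (25.8849, 39.0222) (26, 39.1014) (26, 40) (5.3698, 40)]  |A|=125.2896
6. ⊥bis P0·P5 via (11.53,17.795): [(3.0899, 28.8826) (25.8849, 39.0222) (26, 39.1014) (26, 40) (5.3698, 40)]  |A|=125.2896
7. canonical 5-gon: [(3.0899, 28.8826) (25.8849, 39.0222) (26, 39.1014) (26, 40) (5.3698, 40)]
8. shoelace: 125.2896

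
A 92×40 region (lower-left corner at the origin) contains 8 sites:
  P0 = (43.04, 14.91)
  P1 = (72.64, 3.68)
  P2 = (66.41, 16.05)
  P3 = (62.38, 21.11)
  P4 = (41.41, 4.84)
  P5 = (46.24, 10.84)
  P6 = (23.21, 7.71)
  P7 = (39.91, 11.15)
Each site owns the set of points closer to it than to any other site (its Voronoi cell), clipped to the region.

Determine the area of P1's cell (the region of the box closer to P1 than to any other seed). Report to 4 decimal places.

1. box [0,92]×[0,40]: [(0, 0) (92, 0) (92, 40) (0, 40)]
2. ⊥bis P1·P0 via (57.84,9.295): [(54.3136, 0) (92, 0) (92, 40) (69.4892, 40)]  |A|=1203.9444
3. ⊥bis P1·P2 via (69.525,9.865): [(55.3472, 2.7245) (54.3136, 0) (92, 0) (92, 21.1843)]  |A|=439.57
4. ⊥bis P1·P3 via (67.51,12.395): [(55.3472, 2.7245) (54.3136, 0) (92, 0) (92, 21.1843)]  |A|=439.57
5. ⊥bis P1·P4 via (57.025,4.26): [(56.9989, 3.5564) (56.8668, 0) (92, 0) (92, 21.1843)]  |A|=433.2099
6. ⊥bis P1·P5 via (59.44,7.26): [(58.6628, 4.3944) (57.471, 0) (92, 0) (92, 21.1843)]  |A|=428.9788
7. ⊥bis P1·P6 via (47.925,5.695): [(58.6628, 4.3944) (57.471, 0) (92, 0) (92, 21.1843)]  |A|=428.9788
8. ⊥bis P1·P7 via (56.275,7.415): [(58.6628, 4.3944) (57.471, 0) (92, 0) (92, 21.1843)]  |A|=428.9788
9. canonical 4-gon: [(58.6628, 4.3944) (57.471, 0) (92, 0) (92, 21.1843)]
10. shoelace: 428.9788

Area of P1's cell: 428.9788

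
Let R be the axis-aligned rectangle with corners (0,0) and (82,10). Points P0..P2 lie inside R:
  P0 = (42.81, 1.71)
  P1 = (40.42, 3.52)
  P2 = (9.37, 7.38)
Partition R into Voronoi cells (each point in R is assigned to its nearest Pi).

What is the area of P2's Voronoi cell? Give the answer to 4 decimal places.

Area of P2's cell: 248.3906

1. box [0,82]×[0,10]: [(0, 0) (82, 0) (82, 10) (0, 10)]
2. ⊥bis P2·P0 via (26.09,4.545): [(0, 0) (25.3194, 0) (27.0149, 10) (0, 10)]  |A|=261.6715
3. ⊥bis P2·P1 via (24.895,5.45): [(0, 0) (24.2175, 0) (25.4606, 10) (0, 10)]  |A|=248.3906
4. canonical 4-gon: [(0, 0) (24.2175, 0) (25.4606, 10) (0, 10)]
5. shoelace: 248.3906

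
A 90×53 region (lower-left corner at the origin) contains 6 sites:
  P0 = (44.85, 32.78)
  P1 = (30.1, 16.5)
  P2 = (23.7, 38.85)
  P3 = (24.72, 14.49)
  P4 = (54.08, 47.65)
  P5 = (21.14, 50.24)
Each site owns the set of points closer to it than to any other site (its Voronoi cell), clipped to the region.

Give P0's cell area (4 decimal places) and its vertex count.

Area of P0's cell: 1368.6166 (5 vertices)

1. box [0,90]×[0,53]: [(0, 0) (90, 0) (90, 53) (0, 53)]
2. ⊥bis P0·P1 via (37.475,24.64): [(64.6709, 0) (90, 0) (90, 53) (6.1733, 53)]  |A|=2892.6306
3. ⊥bis P0·P2 via (34.275,35.815): [(32.39, 29.2471) (64.6709, 0) (90, 0) (90, 53) (39.2071, 53)]  |A|=2500.3061
4. ⊥bis P0·P3 via (34.785,23.635): [(32.39, 29.2471) (64.6709, 0) (90, 0) (90, 53) (39.2071, 53)]  |A|=2500.3061
5. ⊥bis P0·P4 via (49.465,40.215): [(37.6437, 47.5526) (32.39, 29.2471) (64.6709, 0) (90, 0) (90, 15.0544)]  |A|=1368.6166
6. ⊥bis P0·P5 via (32.995,41.51): [(37.6437, 47.5526) (32.39, 29.2471) (64.6709, 0) (90, 0) (90, 15.0544)]  |A|=1368.6166
7. canonical 5-gon: [(37.6437, 47.5526) (32.39, 29.2471) (64.6709, 0) (90, 0) (90, 15.0544)]
8. shoelace: 1368.6166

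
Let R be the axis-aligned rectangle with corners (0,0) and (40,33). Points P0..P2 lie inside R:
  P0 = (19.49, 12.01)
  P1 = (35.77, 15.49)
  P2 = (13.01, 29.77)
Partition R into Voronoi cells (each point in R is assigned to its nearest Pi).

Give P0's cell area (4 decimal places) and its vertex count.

Area of P0's cell: 560.2074 (4 vertices)

1. box [0,40]×[0,33]: [(0, 0) (40, 0) (40, 33) (0, 33)]
2. ⊥bis P0·P1 via (27.63,13.75): [(0, 0) (30.5692, 0) (23.5151, 33) (0, 33)]  |A|=892.3914
3. ⊥bis P0·P2 via (16.25,20.89): [(0, 14.9609) (0, 0) (30.5692, 0) (25.3908, 24.2252)]  |A|=560.2074
4. canonical 4-gon: [(0, 14.9609) (0, 0) (30.5692, 0) (25.3908, 24.2252)]
5. shoelace: 560.2074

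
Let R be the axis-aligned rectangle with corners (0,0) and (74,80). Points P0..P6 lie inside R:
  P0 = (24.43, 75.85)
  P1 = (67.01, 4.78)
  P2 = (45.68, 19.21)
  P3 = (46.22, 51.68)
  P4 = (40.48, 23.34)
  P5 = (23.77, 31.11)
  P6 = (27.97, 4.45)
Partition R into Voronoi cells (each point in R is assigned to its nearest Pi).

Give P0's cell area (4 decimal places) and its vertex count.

Area of P0's cell: 1020.0497 (4 vertices)

1. box [0,74]×[0,80]: [(0, 0) (74, 0) (74, 80) (0, 80)]
2. ⊥bis P0·P1 via (45.72,40.315): [(0, 12.9229) (74, 57.2583) (74, 80) (0, 80)]  |A|=3323.2951
3. ⊥bis P0·P2 via (35.055,47.53): [(0, 34.3782) (74, 62.1413) (74, 80) (0, 80)]  |A|=2348.7808
4. ⊥bis P0·P3 via (35.325,63.765): [(0, 34.3782) (4.6732, 36.1315) (53.3333, 80) (0, 80)]  |A|=1276.4261
5. ⊥bis P0·P4 via (32.455,49.595): [(0, 39.6749) (13.017, 43.6537) (53.3333, 80) (0, 80)]  |A|=1231.6903
6. ⊥bis P0·P5 via (24.1,53.48): [(0, 53.8355) (23.9196, 53.4827) (53.3333, 80) (0, 80)]  |A|=1020.0497
7. ⊥bis P0·P6 via (26.2,40.15): [(0, 53.8355) (23.9196, 53.4827) (53.3333, 80) (0, 80)]  |A|=1020.0497
8. canonical 4-gon: [(0, 53.8355) (23.9196, 53.4827) (53.3333, 80) (0, 80)]
9. shoelace: 1020.0497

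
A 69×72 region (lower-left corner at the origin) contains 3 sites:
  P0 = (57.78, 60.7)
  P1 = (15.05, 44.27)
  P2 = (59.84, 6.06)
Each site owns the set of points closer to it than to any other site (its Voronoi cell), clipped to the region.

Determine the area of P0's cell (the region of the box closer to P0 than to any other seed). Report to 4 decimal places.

1. box [0,69]×[0,72]: [(0, 0) (69, 0) (69, 72) (0, 72)]
2. ⊥bis P0·P1 via (36.415,52.485): [(56.5959, 0) (69, 0) (69, 72) (28.9113, 72)]  |A|=1889.7405
3. ⊥bis P0·P2 via (58.81,33.38): [(43.9761, 32.8207) (69, 33.7642) (69, 72) (28.9113, 72)]  |A|=1263.7276
4. canonical 4-gon: [(43.9761, 32.8207) (69, 33.7642) (69, 72) (28.9113, 72)]
5. shoelace: 1263.7276

Area of P0's cell: 1263.7276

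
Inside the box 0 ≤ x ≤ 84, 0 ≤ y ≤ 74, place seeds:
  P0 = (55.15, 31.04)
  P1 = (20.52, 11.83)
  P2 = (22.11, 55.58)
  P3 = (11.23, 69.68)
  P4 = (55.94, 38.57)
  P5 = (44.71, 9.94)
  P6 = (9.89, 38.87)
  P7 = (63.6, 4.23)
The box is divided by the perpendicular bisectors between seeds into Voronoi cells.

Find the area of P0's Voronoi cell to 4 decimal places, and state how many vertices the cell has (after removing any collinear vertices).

Area of P0's cell: 640.1072 (7 vertices)

1. box [0,84]×[0,74]: [(0, 0) (84, 0) (84, 74) (0, 74)]
2. ⊥bis P0·P1 via (37.835,21.435): [(49.7255, 0) (84, 0) (84, 74) (8.6761, 74)]  |A|=4055.1436
3. ⊥bis P0·P2 via (38.63,43.31): [(31.2284, 33.3447) (49.7255, 0) (84, 0) (84, 74) (61.4246, 74)]  |A|=2982.8911
4. ⊥bis P0·P3 via (33.19,50.36): [(31.2284, 33.3447) (49.7255, 0) (84, 0) (84, 74) (61.4246, 74)]  |A|=2982.8911
5. ⊥bis P0·P4 via (55.545,34.805): [(33.9925, 37.0662) (31.2284, 33.3447) (49.7255, 0) (84, 0) (84, 31.8197)]  |A|=1511.3256
6. ⊥bis P0·P5 via (49.93,20.49): [(33.9925, 37.0662) (31.2284, 33.3447) (33.982, 28.3809) (84, 3.6326) (84, 31.8197)]  |A|=934.1067
7. ⊥bis P0·P6 via (32.52,34.955): [(33.9925, 37.0662) (32.549, 35.1227) (32.0006, 31.9527) (33.982, 28.3809) (84, 3.6326) (84, 31.8197)]  |A|=932.5011
8. ⊥bis P0·P7 via (59.375,17.635): [(33.9925, 37.0662) (32.549, 35.1227) (32.0006, 31.9527) (33.982, 28.3809) (57.1301, 16.9275) (84, 25.3963) (84, 31.8197)]  |A|=640.1072
9. canonical 7-gon: [(33.9925, 37.0662) (32.549, 35.1227) (32.0006, 31.9527) (33.982, 28.3809) (57.1301, 16.9275) (84, 25.3963) (84, 31.8197)]
10. shoelace: 640.1072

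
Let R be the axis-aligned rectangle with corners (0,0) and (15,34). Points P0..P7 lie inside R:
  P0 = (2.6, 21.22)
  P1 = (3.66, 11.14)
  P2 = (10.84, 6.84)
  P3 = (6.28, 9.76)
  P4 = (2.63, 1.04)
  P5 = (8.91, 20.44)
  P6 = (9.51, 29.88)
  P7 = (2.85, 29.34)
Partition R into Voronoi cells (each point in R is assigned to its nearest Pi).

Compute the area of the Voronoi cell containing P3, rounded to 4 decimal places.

1. box [0,15]×[0,34]: [(0, 0) (15, 0) (15, 34) (0, 34)]
2. ⊥bis P3·P0 via (4.44,15.49): [(0, 14.0642) (0, 0) (15, 0) (15, 18.881)]  |A|=247.0893
3. ⊥bis P3·P1 via (4.97,10.45): [(8.273, 16.7208) (0, 1.0142) (0, 0) (15, 0) (15, 18.881)]  |A|=193.1081
4. ⊥bis P3·P2 via (8.56,8.3): [(8.273, 16.7208) (0, 1.0142) (0, 0) (3.2451, 0) (15, 18.357) (15, 18.881)]  |A|=85.2157
5. ⊥bis P3·P4 via (4.455,5.4): [(8.273, 16.7208) (2.6975, 6.1356) (6.2278, 4.6579) (15, 18.357) (15, 18.881)]  |A|=63.4668
6. ⊥bis P3·P5 via (7.595,15.1): [(7.4394, 15.1383) (2.6975, 6.1356) (6.2278, 4.6579) (12.1898, 13.9685)]  |A|=44.9961
7. ⊥bis P3·P6 via (7.895,19.82): [(7.4394, 15.1383) (2.6975, 6.1356) (6.2278, 4.6579) (12.1898, 13.9685)]  |A|=44.9961
8. ⊥bis P3·P7 via (4.565,19.55): [(7.4394, 15.1383) (2.6975, 6.1356) (6.2278, 4.6579) (12.1898, 13.9685)]  |A|=44.9961
9. canonical 4-gon: [(7.4394, 15.1383) (2.6975, 6.1356) (6.2278, 4.6579) (12.1898, 13.9685)]
10. shoelace: 44.9961

Area of P3's cell: 44.9961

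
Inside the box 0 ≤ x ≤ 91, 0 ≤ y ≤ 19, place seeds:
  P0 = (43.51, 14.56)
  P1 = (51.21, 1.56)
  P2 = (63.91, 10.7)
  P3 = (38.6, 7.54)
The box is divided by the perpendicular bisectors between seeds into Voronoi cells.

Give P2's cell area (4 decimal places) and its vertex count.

1. box [0,91]×[0,19]: [(0, 0) (91, 0) (91, 19) (0, 19)]
2. ⊥bis P2·P0 via (53.71,12.63): [(51.3202, 0) (91, 0) (91, 19) (54.9153, 19)]  |A|=719.7627
3. ⊥bis P2·P1 via (57.56,6.13): [(53.5376, 11.7191) (61.9717, 0) (91, 0) (91, 19) (54.9153, 19)]  |A|=657.3501
4. ⊥bis P2·P3 via (51.255,9.12): [(53.5376, 11.7191) (61.9717, 0) (91, 0) (91, 19) (54.9153, 19)]  |A|=657.3501
5. canonical 5-gon: [(53.5376, 11.7191) (61.9717, 0) (91, 0) (91, 19) (54.9153, 19)]
6. shoelace: 657.3501

Area of P2's cell: 657.3501 (5 vertices)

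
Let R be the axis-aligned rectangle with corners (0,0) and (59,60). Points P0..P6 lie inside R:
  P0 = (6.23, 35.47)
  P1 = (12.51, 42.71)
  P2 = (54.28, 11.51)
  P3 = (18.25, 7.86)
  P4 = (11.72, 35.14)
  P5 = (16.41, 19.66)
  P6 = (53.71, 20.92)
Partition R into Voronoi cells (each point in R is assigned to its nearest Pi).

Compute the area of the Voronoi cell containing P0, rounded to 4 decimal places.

Area of P0's cell: 178.7433

1. box [0,59]×[0,60]: [(0, 0) (59, 0) (59, 60) (0, 60)]
2. ⊥bis P0·P1 via (9.37,39.09): [(0, 47.2176) (0, 0) (54.4355, 0)]  |A|=1285.157
3. ⊥bis P0·P2 via (30.255,23.49): [(29.3793, 21.7339) (0, 47.2176) (0, 0) (18.5418, 0)]  |A|=895.1019
4. ⊥bis P0·P3 via (12.24,21.665): [(23.7046, 26.6561) (0, 47.2176) (0, 16.3363)]  |A|=366.014
5. ⊥bis P0·P4 via (8.975,35.305): [(8.0453, 19.8389) (9.2108, 39.2281) (0, 47.2176) (0, 16.3363)]  |A|=218.1761
6. ⊥bis P0·P5 via (11.32,27.565): [(8.3966, 25.6826) (9.2108, 39.2281) (0, 47.2176) (0, 20.2761)]  |A|=178.7433
7. ⊥bis P0·P6 via (29.97,28.195): [(8.3966, 25.6826) (9.2108, 39.2281) (0, 47.2176) (0, 20.2761)]  |A|=178.7433
8. canonical 4-gon: [(8.3966, 25.6826) (9.2108, 39.2281) (0, 47.2176) (0, 20.2761)]
9. shoelace: 178.7433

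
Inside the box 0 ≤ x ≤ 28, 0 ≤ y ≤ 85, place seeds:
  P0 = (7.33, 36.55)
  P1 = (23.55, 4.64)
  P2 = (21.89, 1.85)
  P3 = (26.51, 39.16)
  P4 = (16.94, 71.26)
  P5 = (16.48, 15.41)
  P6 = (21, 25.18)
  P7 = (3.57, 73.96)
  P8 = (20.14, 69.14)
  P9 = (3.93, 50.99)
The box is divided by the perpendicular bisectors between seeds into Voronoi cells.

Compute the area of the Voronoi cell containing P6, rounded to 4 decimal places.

Area of P6's cell: 207.2196

1. box [0,28]×[0,85]: [(0, 0) (28, 0) (28, 85) (0, 85)]
2. ⊥bis P6·P0 via (14.165,30.865): [(0, 13.8346) (0, 0) (28, 0) (28, 47.4986)]  |A|=858.6654
3. ⊥bis P6·P1 via (22.275,14.91): [(0, 13.8346) (0, 12.1446) (28, 15.6207) (28, 47.4986)]  |A|=469.9505
4. ⊥bis P6·P2 via (21.445,13.515): [(0, 13.8346) (0, 12.6969) (6.4222, 12.9419) (28, 15.6207) (28, 47.4986)]  |A|=468.177
5. ⊥bis P6·P3 via (23.755,32.17): [(17.3501, 34.6944) (0, 13.8346) (0, 12.6969) (6.4222, 12.9419) (28, 15.6207) (28, 30.4969)]  |A|=377.6436
6. ⊥bis P6·P4 via (18.97,48.22): [(17.3501, 34.6944) (0, 13.8346) (0, 12.6969) (6.4222, 12.9419) (28, 15.6207) (28, 30.4969)]  |A|=377.6436
7. ⊥bis P6·P5 via (18.74,20.295): [(17.3501, 34.6944) (9.0877, 24.7606) (28, 16.0109) (28, 30.4969)]  |A|=207.2196
8. ⊥bis P6·P7 via (12.285,49.57): [(17.3501, 34.6944) (9.0877, 24.7606) (28, 16.0109) (28, 30.4969)]  |A|=207.2196
9. ⊥bis P6·P8 via (20.57,47.16): [(17.3501, 34.6944) (9.0877, 24.7606) (28, 16.0109) (28, 30.4969)]  |A|=207.2196
10. ⊥bis P6·P9 via (12.465,38.085): [(17.3501, 34.6944) (9.0877, 24.7606) (28, 16.0109) (28, 30.4969)]  |A|=207.2196
11. canonical 4-gon: [(17.3501, 34.6944) (9.0877, 24.7606) (28, 16.0109) (28, 30.4969)]
12. shoelace: 207.2196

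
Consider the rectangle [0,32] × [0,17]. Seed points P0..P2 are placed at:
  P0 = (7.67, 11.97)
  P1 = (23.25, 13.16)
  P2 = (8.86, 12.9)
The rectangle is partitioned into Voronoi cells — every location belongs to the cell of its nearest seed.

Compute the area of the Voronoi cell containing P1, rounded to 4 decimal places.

1. box [0,32]×[0,17]: [(0, 0) (32, 0) (32, 17) (0, 17)]
2. ⊥bis P1·P0 via (15.46,12.565): [(16.4197, 0) (32, 0) (32, 17) (15.1213, 17)]  |A|=275.9018
3. ⊥bis P1·P2 via (16.055,13.03): [(16.2504, 2.2172) (16.4197, 0) (32, 0) (32, 17) (15.9833, 17)]  |A|=269.5303
4. canonical 5-gon: [(16.2504, 2.2172) (16.4197, 0) (32, 0) (32, 17) (15.9833, 17)]
5. shoelace: 269.5303

Area of P1's cell: 269.5303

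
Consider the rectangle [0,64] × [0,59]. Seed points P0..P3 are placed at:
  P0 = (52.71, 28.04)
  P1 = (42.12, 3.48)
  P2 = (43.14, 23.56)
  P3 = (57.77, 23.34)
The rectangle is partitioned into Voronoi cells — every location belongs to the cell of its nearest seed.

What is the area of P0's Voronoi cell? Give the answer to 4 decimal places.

1. box [0,64]×[0,59]: [(0, 0) (64, 0) (64, 59) (0, 59)]
2. ⊥bis P0·P1 via (47.415,15.76): [(0, 36.2048) (64, 8.6087) (64, 59) (0, 59)]  |A|=2341.9663
3. ⊥bis P0·P2 via (47.925,25.8): [(53.9426, 12.9454) (64, 8.6087) (64, 59) (32.3831, 59)]  |A|=981.4542
4. ⊥bis P0·P3 via (55.24,25.69): [(50.4105, 20.4906) (64, 35.121) (64, 59) (32.3831, 59)]  |A|=771.0263
5. canonical 4-gon: [(50.4105, 20.4906) (64, 35.121) (64, 59) (32.3831, 59)]
6. shoelace: 771.0263

Area of P0's cell: 771.0263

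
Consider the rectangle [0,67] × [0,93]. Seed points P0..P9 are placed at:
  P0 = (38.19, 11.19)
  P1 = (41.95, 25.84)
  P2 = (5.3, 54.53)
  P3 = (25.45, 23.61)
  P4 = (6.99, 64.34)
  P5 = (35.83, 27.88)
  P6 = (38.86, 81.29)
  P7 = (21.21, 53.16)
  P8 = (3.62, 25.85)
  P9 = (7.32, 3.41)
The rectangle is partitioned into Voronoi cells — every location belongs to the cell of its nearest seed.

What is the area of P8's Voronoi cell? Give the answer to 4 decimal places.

Area of P8's cell: 367.7843

1. box [0,67]×[0,93]: [(0, 0) (67, 0) (67, 93) (0, 93)]
2. ⊥bis P8·P0 via (20.905,18.52): [(0, 0) (13.0513, 0) (52.4895, 93) (0, 93)]  |A|=3047.647
3. ⊥bis P8·P1 via (22.785,25.845): [(0, 0) (13.0513, 0) (22.7842, 22.9515) (22.8025, 93) (0, 93)]  |A|=2007.8819
4. ⊥bis P8·P2 via (4.46,40.19): [(0, 40.4513) (0, 0) (13.0513, 0) (22.7842, 22.9515) (22.7885, 39.1164)]  |A|=794.788
5. ⊥bis P8·P3 via (14.535,24.73): [(16.0517, 39.511) (0, 40.4513) (0, 0) (11.9974, 0)]  |A|=561.6707
6. ⊥bis P8·P4 via (5.305,45.095): [(16.0517, 39.511) (0, 40.4513) (0, 0) (11.9974, 0)]  |A|=561.6707
7. ⊥bis P8·P5 via (19.725,26.865): [(16.0517, 39.511) (0, 40.4513) (0, 0) (11.9974, 0)]  |A|=561.6707
8. ⊥bis P8·P6 via (21.24,53.57): [(16.0517, 39.511) (0, 40.4513) (0, 0) (11.9974, 0)]  |A|=561.6707
9. ⊥bis P8·P7 via (12.415,39.505): [(15.8257, 37.3082) (12.0409, 39.7459) (0, 40.4513) (0, 0) (11.9974, 0)]  |A|=557.2268
10. ⊥bis P8·P9 via (5.47,14.63): [(13.6368, 15.9766) (15.8257, 37.3082) (12.0409, 39.7459) (0, 40.4513) (0, 13.7281)]  |A|=367.7843
11. canonical 5-gon: [(13.6368, 15.9766) (15.8257, 37.3082) (12.0409, 39.7459) (0, 40.4513) (0, 13.7281)]
12. shoelace: 367.7843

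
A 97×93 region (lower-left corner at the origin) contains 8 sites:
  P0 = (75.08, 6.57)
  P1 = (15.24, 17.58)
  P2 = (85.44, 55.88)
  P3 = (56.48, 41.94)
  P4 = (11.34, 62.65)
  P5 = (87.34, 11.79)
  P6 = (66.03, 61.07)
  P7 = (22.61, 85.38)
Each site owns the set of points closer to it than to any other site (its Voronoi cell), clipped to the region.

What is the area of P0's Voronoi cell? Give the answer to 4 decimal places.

1. box [0,97]×[0,93]: [(0, 0) (97, 0) (97, 93) (0, 93)]
2. ⊥bis P0·P1 via (45.16,12.075): [(42.9383, 0) (97, 0) (97, 93) (60.0494, 93)]  |A|=4232.0694
3. ⊥bis P0·P2 via (80.26,31.225): [(49.8586, 37.6123) (42.9383, 0) (97, 0) (97, 27.7079)]  |A|=1669.7876
4. ⊥bis P0·P3 via (65.78,24.255): [(79.3842, 31.409) (45.4323, 13.5547) (42.9383, 0) (97, 0) (97, 27.7079)]  |A|=1300.9023
5. ⊥bis P0·P4 via (43.21,34.61): [(79.3842, 31.409) (45.4323, 13.5547) (42.9383, 0) (97, 0) (97, 27.7079)]  |A|=1300.9023
6. ⊥bis P0·P5 via (81.21,9.18): [(73.1429, 28.1269) (45.4323, 13.5547) (42.9383, 0) (85.1186, 0)]  |A|=762.8349
7. ⊥bis P0·P6 via (70.555,33.82): [(73.1429, 28.1269) (45.4323, 13.5547) (42.9383, 0) (85.1186, 0)]  |A|=762.8349
8. ⊥bis P0·P7 via (48.845,45.975): [(73.1429, 28.1269) (45.4323, 13.5547) (42.9383, 0) (85.1186, 0)]  |A|=762.8349
9. canonical 4-gon: [(73.1429, 28.1269) (45.4323, 13.5547) (42.9383, 0) (85.1186, 0)]
10. shoelace: 762.8349

Area of P0's cell: 762.8349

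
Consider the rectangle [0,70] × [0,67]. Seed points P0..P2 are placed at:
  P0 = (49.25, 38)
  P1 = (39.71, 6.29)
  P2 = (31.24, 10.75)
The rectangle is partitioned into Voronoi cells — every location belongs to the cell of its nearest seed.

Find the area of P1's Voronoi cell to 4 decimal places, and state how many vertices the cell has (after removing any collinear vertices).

1. box [0,70]×[0,67]: [(0, 0) (70, 0) (70, 67) (0, 67)]
2. ⊥bis P1·P0 via (44.48,22.145): [(0, 35.5269) (0, 0) (70, 0) (70, 14.4673)]  |A|=1749.795
3. ⊥bis P1·P2 via (35.475,8.52): [(42.8998, 22.6204) (30.9887, 0) (70, 0) (70, 14.4673)]  |A|=637.2593
4. canonical 4-gon: [(42.8998, 22.6204) (30.9887, 0) (70, 0) (70, 14.4673)]
5. shoelace: 637.2593

Area of P1's cell: 637.2593 (4 vertices)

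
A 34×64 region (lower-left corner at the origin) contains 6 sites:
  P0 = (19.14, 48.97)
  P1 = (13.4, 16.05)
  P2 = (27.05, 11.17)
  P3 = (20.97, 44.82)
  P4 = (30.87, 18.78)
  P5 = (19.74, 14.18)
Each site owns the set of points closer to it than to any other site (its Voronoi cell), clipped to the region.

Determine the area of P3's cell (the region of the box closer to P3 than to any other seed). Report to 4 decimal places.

1. box [0,34]×[0,64]: [(0, 0) (34, 0) (34, 64) (0, 64)]
2. ⊥bis P3·P0 via (20.055,46.895): [(0, 38.0515) (0, 0) (34, 0) (34, 53.0442)]  |A|=1548.6271
3. ⊥bis P3·P1 via (17.185,30.435): [(0, 38.0515) (0, 34.9567) (34, 26.0106) (34, 53.0442)]  |A|=512.1821
4. ⊥bis P3·P2 via (24.01,27.995): [(0, 38.0515) (0, 34.9567) (25.4615, 28.2573) (34, 29.8) (34, 53.0442)]  |A|=496.0042
5. ⊥bis P3·P4 via (25.92,31.8): [(0, 38.0515) (0, 34.9567) (20.2254, 29.635) (34, 34.8719) (34, 53.0442)]  |A|=451.1518
6. ⊥bis P3·P5 via (20.355,29.5): [(0, 38.0515) (0, 34.9567) (20.2254, 29.635) (34, 34.8719) (34, 53.0442)]  |A|=451.1518
7. canonical 5-gon: [(0, 38.0515) (0, 34.9567) (20.2254, 29.635) (34, 34.8719) (34, 53.0442)]
8. shoelace: 451.1518

Area of P3's cell: 451.1518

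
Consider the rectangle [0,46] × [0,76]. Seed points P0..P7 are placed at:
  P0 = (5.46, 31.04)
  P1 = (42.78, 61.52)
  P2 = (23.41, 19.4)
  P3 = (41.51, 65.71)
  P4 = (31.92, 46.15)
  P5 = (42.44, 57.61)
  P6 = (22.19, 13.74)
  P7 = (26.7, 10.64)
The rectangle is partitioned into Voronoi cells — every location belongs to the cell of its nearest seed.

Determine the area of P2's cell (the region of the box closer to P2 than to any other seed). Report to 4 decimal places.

1. box [0,46]×[0,76]: [(0, 0) (46, 0) (46, 76) (0, 76)]
2. ⊥bis P2·P0 via (14.435,25.22): [(0, 2.9598) (0, 0) (46, 0) (46, 73.8963)]  |A|=1767.6905
3. ⊥bis P2·P1 via (33.095,40.46): [(26.3339, 43.5693) (0, 2.9598) (0, 0) (46, 0) (46, 34.5253)]  |A|=1380.554
4. ⊥bis P2·P3 via (32.46,42.555): [(26.3339, 43.5693) (0, 2.9598) (0, 0) (46, 0) (46, 34.5253)]  |A|=1380.554
5. ⊥bis P2·P4 via (27.665,32.775): [(20.7589, 34.972) (0, 2.9598) (0, 0) (46, 0) (46, 26.9421)]  |A|=1175.1025
6. ⊥bis P2·P5 via (32.925,38.505): [(20.7589, 34.972) (0, 2.9598) (0, 0) (46, 0) (46, 26.9421)]  |A|=1175.1025
7. ⊥bis P2·P6 via (22.8,16.57): [(20.7589, 34.972) (10.5395, 19.2127) (46, 11.5693) (46, 26.9421)]  |A|=512.4855
8. ⊥bis P2·P7 via (25.055,15.02): [(20.7589, 34.972) (10.5395, 19.2127) (26.8549, 15.696) (46, 22.8863) (46, 26.9421)]  |A|=404.1525
9. canonical 5-gon: [(20.7589, 34.972) (10.5395, 19.2127) (26.8549, 15.696) (46, 22.8863) (46, 26.9421)]
10. shoelace: 404.1525

Area of P2's cell: 404.1525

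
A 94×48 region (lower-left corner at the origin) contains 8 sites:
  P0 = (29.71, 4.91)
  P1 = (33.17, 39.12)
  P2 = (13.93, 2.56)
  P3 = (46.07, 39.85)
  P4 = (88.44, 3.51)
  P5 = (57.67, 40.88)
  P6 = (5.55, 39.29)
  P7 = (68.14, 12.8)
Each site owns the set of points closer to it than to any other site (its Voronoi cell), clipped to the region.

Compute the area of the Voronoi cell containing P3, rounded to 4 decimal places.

1. box [0,94]×[0,48]: [(0, 0) (94, 0) (94, 48) (0, 48)]
2. ⊥bis P3·P0 via (37.89,22.38): [(0, 40.1213) (85.6869, 0) (94, 0) (94, 48) (0, 48)]  |A|=2793.066
3. ⊥bis P3·P1 via (39.62,39.485): [(40.6614, 21.0823) (85.6869, 0) (94, 0) (94, 48) (39.1381, 48)]  |A|=2106.1327
4. ⊥bis P3·P2 via (30,21.205): [(40.6614, 21.0823) (85.6869, 0) (94, 0) (94, 48) (39.1381, 48)]  |A|=2106.1327
5. ⊥bis P3·P4 via (67.255,21.68): [(40.6614, 21.0823) (59.2695, 12.3694) (89.8292, 48) (39.1381, 48)]  |A|=1146.8826
6. ⊥bis P3·P5 via (51.87,40.365): [(40.6614, 21.0823) (54.1427, 14.77) (51.1921, 48) (39.1381, 48)]  |A|=376.9103
7. ⊥bis P3·P6 via (25.81,39.57): [(40.6614, 21.0823) (54.1427, 14.77) (51.1921, 48) (39.1381, 48)]  |A|=376.9103
8. ⊥bis P3·P7 via (57.105,26.325): [(40.6614, 21.0823) (47.0265, 18.102) (53.3861, 23.2907) (51.1921, 48) (39.1381, 48)]  |A|=347.8534
9. canonical 5-gon: [(40.6614, 21.0823) (47.0265, 18.102) (53.3861, 23.2907) (51.1921, 48) (39.1381, 48)]
10. shoelace: 347.8534

Area of P3's cell: 347.8534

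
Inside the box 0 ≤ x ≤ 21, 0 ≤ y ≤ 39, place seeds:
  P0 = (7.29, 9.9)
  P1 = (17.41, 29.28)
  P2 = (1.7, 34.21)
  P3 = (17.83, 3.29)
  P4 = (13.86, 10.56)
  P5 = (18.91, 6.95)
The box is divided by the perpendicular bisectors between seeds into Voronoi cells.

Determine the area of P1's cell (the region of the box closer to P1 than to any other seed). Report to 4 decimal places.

1. box [0,21]×[0,39]: [(0, 0) (21, 0) (21, 39) (0, 39)]
2. ⊥bis P1·P0 via (12.35,19.59): [(0, 26.039) (21, 15.0731) (21, 39) (0, 39)]  |A|=387.323
3. ⊥bis P1·P2 via (9.555,31.745): [(6.6712, 22.5554) (21, 15.0731) (21, 39) (11.8317, 39)]  |A|=246.8066
4. ⊥bis P1·P3 via (17.62,16.285): [(6.6712, 22.5554) (18.6473, 16.3016) (21, 16.3396) (21, 39) (11.8317, 39)]  |A|=245.3167
5. ⊥bis P1·P4 via (15.635,19.92): [(6.6712, 22.5554) (9.4844, 21.0864) (21, 18.9026) (21, 39) (11.8317, 39)]  |A|=224.757
6. ⊥bis P1·P5 via (18.16,18.115): [(6.6712, 22.5554) (9.4844, 21.0864) (21, 18.9026) (21, 39) (11.8317, 39)]  |A|=224.757
7. canonical 5-gon: [(6.6712, 22.5554) (9.4844, 21.0864) (21, 18.9026) (21, 39) (11.8317, 39)]
8. shoelace: 224.757

Area of P1's cell: 224.7570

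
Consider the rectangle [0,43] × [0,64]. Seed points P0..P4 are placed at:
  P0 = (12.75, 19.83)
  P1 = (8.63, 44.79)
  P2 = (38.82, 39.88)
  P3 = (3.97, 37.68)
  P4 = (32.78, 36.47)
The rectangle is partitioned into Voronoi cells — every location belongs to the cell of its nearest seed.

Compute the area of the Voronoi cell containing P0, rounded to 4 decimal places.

Area of P0's cell: 994.1855

1. box [0,43]×[0,64]: [(0, 0) (43, 0) (43, 64) (0, 64)]
2. ⊥bis P0·P1 via (10.69,32.31): [(0, 30.5455) (0, 0) (43, 0) (43, 37.6432)]  |A|=1466.0567
3. ⊥bis P0·P2 via (25.785,29.855): [(22.4092, 34.2444) (0, 30.5455) (0, 0) (43, 0) (43, 7.4712)]  |A|=1155.4234
4. ⊥bis P0·P3 via (8.36,28.755): [(22.4092, 34.2444) (18.061, 33.5267) (0, 24.6429) (0, 0) (43, 0) (43, 7.4712)]  |A|=1102.1205
5. ⊥bis P0·P4 via (22.765,28.15): [(18.2697, 33.5611) (18.061, 33.5267) (0, 24.6429) (0, 0) (43, 0) (43, 3.7926)]  |A|=994.1855
6. canonical 6-gon: [(18.2697, 33.5611) (18.061, 33.5267) (0, 24.6429) (0, 0) (43, 0) (43, 3.7926)]
7. shoelace: 994.1855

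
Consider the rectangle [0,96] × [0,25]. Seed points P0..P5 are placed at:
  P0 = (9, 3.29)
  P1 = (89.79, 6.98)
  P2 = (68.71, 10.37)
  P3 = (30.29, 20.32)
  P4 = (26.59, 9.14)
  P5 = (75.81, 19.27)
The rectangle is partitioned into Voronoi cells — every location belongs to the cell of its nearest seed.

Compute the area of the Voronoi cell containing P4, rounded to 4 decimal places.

Area of P4's cell: 419.4667

1. box [0,96]×[0,25]: [(0, 0) (96, 0) (96, 25) (0, 25)]
2. ⊥bis P4·P0 via (17.795,6.215): [(19.862, 0) (96, 0) (96, 25) (11.5476, 25)]  |A|=2007.3809
3. ⊥bis P4·P1 via (58.19,8.06): [(19.862, 0) (57.9145, 0) (58.769, 25) (11.5476, 25)]  |A|=1065.9246
4. ⊥bis P4·P2 via (47.65,9.755): [(19.862, 0) (47.9349, 0) (47.2048, 25) (11.5476, 25)]  |A|=796.6269
5. ⊥bis P4·P3 via (28.44,14.73): [(13.2963, 19.7418) (19.862, 0) (47.9349, 0) (47.6908, 8.359)]  |A|=419.4667
6. ⊥bis P4·P5 via (51.2,14.205): [(13.2963, 19.7418) (19.862, 0) (47.9349, 0) (47.6908, 8.359)]  |A|=419.4667
7. canonical 4-gon: [(13.2963, 19.7418) (19.862, 0) (47.9349, 0) (47.6908, 8.359)]
8. shoelace: 419.4667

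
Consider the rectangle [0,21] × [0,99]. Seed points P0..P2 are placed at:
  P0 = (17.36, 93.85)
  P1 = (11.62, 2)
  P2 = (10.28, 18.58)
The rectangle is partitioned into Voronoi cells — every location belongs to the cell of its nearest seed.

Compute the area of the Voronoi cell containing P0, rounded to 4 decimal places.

Area of P0's cell: 891.9270

1. box [0,21]×[0,99]: [(0, 0) (21, 0) (21, 99) (0, 99)]
2. ⊥bis P0·P1 via (14.49,47.925): [(0, 48.8305) (21, 47.5182) (21, 99) (0, 99)]  |A|=1067.3387
3. ⊥bis P0·P2 via (13.82,56.215): [(0, 57.5149) (21, 55.5396) (21, 99) (0, 99)]  |A|=891.927
4. canonical 4-gon: [(0, 57.5149) (21, 55.5396) (21, 99) (0, 99)]
5. shoelace: 891.927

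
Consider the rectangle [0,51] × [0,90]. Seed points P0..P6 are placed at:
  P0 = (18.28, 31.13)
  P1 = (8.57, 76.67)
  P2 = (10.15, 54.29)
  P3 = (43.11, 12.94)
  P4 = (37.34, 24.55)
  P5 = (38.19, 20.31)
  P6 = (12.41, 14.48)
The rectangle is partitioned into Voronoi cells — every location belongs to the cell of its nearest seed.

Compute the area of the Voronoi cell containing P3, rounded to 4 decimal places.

1. box [0,51]×[0,90]: [(0, 0) (51, 0) (51, 90) (0, 90)]
2. ⊥bis P3·P0 via (30.695,22.035): [(14.5526, 0) (51, 0) (51, 49.7521)]  |A|=906.6673
3. ⊥bis P3·P1 via (25.84,44.805): [(14.5526, 0) (51, 0) (51, 49.7521)]  |A|=906.6673
4. ⊥bis P3·P2 via (26.63,33.615): [(14.5526, 0) (51, 0) (51, 49.7521)]  |A|=906.6673
5. ⊥bis P3·P4 via (40.225,18.745): [(21.4487, 9.4134) (14.5526, 0) (51, 0) (51, 24.1)]  |A|=527.6416
6. ⊥bis P3·P5 via (40.65,16.625): [(15.7463, 0) (51, 0) (51, 23.5344)]  |A|=414.8368
7. ⊥bis P3·P6 via (27.76,13.71): [(27.4647, 7.8229) (27.0723, 0) (51, 0) (51, 23.5344)]  |A|=370.536
8. canonical 4-gon: [(27.4647, 7.8229) (27.0723, 0) (51, 0) (51, 23.5344)]
9. shoelace: 370.536

Area of P3's cell: 370.5360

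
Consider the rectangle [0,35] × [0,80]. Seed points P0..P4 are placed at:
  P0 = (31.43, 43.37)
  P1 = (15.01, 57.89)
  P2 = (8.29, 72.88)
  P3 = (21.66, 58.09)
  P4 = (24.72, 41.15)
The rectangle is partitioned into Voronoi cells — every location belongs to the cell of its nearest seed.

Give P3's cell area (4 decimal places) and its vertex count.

Area of P3's cell: 401.5051 (6 vertices)

1. box [0,35]×[0,80]: [(0, 0) (35, 0) (35, 80) (0, 80)]
2. ⊥bis P3·P0 via (26.545,50.73): [(0, 33.1115) (35, 56.3418) (35, 80) (0, 80)]  |A|=1234.5681
3. ⊥bis P3·P1 via (18.335,57.99): [(18.7097, 45.5296) (35, 56.3418) (35, 80) (17.673, 80)]  |A|=491.333
4. ⊥bis P3·P2 via (14.975,65.485): [(18.0266, 68.2436) (18.7097, 45.5296) (35, 56.3418) (35, 80) (31.0316, 80)]  |A|=412.8089
5. ⊥bis P3·P4 via (23.19,49.62): [(18.0266, 68.2436) (18.6116, 48.793) (25.5018, 50.0376) (35, 56.3418) (35, 80) (31.0316, 80)]  |A|=401.5051
6. canonical 6-gon: [(18.0266, 68.2436) (18.6116, 48.793) (25.5018, 50.0376) (35, 56.3418) (35, 80) (31.0316, 80)]
7. shoelace: 401.5051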